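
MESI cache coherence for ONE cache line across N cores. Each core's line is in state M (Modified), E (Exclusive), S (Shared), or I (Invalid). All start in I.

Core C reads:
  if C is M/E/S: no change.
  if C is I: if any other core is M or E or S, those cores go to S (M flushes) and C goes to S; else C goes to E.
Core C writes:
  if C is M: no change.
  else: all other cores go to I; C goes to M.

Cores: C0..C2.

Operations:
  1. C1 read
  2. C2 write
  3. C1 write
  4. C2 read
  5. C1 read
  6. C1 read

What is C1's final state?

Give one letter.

Op 1: C1 read [C1 read from I: no other sharers -> C1=E (exclusive)] -> [I,E,I]
Op 2: C2 write [C2 write: invalidate ['C1=E'] -> C2=M] -> [I,I,M]
Op 3: C1 write [C1 write: invalidate ['C2=M'] -> C1=M] -> [I,M,I]
Op 4: C2 read [C2 read from I: others=['C1=M'] -> C2=S, others downsized to S] -> [I,S,S]
Op 5: C1 read [C1 read: already in S, no change] -> [I,S,S]
Op 6: C1 read [C1 read: already in S, no change] -> [I,S,S]

Answer: S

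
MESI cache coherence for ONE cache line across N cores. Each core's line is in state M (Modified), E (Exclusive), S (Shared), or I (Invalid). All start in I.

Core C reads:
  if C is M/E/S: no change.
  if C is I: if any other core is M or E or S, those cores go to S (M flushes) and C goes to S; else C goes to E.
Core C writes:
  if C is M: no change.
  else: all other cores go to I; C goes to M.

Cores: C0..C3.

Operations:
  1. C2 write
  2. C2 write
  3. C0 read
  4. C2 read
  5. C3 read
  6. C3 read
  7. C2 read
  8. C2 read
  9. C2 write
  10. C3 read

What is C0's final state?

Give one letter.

Answer: I

Derivation:
Op 1: C2 write [C2 write: invalidate none -> C2=M] -> [I,I,M,I]
Op 2: C2 write [C2 write: already M (modified), no change] -> [I,I,M,I]
Op 3: C0 read [C0 read from I: others=['C2=M'] -> C0=S, others downsized to S] -> [S,I,S,I]
Op 4: C2 read [C2 read: already in S, no change] -> [S,I,S,I]
Op 5: C3 read [C3 read from I: others=['C0=S', 'C2=S'] -> C3=S, others downsized to S] -> [S,I,S,S]
Op 6: C3 read [C3 read: already in S, no change] -> [S,I,S,S]
Op 7: C2 read [C2 read: already in S, no change] -> [S,I,S,S]
Op 8: C2 read [C2 read: already in S, no change] -> [S,I,S,S]
Op 9: C2 write [C2 write: invalidate ['C0=S', 'C3=S'] -> C2=M] -> [I,I,M,I]
Op 10: C3 read [C3 read from I: others=['C2=M'] -> C3=S, others downsized to S] -> [I,I,S,S]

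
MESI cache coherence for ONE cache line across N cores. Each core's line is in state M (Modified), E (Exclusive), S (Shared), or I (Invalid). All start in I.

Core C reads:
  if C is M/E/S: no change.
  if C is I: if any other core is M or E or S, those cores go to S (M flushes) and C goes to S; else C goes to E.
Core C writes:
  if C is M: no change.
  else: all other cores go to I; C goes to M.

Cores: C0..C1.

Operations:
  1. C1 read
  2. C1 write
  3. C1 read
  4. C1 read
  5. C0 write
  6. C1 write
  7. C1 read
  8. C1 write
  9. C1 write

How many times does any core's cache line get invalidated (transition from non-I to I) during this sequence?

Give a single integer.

Op 1: C1 read [C1 read from I: no other sharers -> C1=E (exclusive)] -> [I,E] (invalidations this op: 0; running total: 0)
Op 2: C1 write [C1 write: invalidate none -> C1=M] -> [I,M] (invalidations this op: 0; running total: 0)
Op 3: C1 read [C1 read: already in M, no change] -> [I,M] (invalidations this op: 0; running total: 0)
Op 4: C1 read [C1 read: already in M, no change] -> [I,M] (invalidations this op: 0; running total: 0)
Op 5: C0 write [C0 write: invalidate ['C1=M'] -> C0=M] -> [M,I] (invalidations this op: 1; running total: 1)
Op 6: C1 write [C1 write: invalidate ['C0=M'] -> C1=M] -> [I,M] (invalidations this op: 1; running total: 2)
Op 7: C1 read [C1 read: already in M, no change] -> [I,M] (invalidations this op: 0; running total: 2)
Op 8: C1 write [C1 write: already M (modified), no change] -> [I,M] (invalidations this op: 0; running total: 2)
Op 9: C1 write [C1 write: already M (modified), no change] -> [I,M] (invalidations this op: 0; running total: 2)

Answer: 2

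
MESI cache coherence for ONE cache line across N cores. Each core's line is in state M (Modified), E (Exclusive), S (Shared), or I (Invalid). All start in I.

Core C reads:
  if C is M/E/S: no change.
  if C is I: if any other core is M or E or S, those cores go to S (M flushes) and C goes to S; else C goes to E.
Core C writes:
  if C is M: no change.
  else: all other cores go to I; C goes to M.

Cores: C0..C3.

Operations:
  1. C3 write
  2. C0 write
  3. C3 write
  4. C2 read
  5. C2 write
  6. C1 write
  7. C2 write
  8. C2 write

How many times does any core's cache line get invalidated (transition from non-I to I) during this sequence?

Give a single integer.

Op 1: C3 write [C3 write: invalidate none -> C3=M] -> [I,I,I,M] (invalidations this op: 0; running total: 0)
Op 2: C0 write [C0 write: invalidate ['C3=M'] -> C0=M] -> [M,I,I,I] (invalidations this op: 1; running total: 1)
Op 3: C3 write [C3 write: invalidate ['C0=M'] -> C3=M] -> [I,I,I,M] (invalidations this op: 1; running total: 2)
Op 4: C2 read [C2 read from I: others=['C3=M'] -> C2=S, others downsized to S] -> [I,I,S,S] (invalidations this op: 0; running total: 2)
Op 5: C2 write [C2 write: invalidate ['C3=S'] -> C2=M] -> [I,I,M,I] (invalidations this op: 1; running total: 3)
Op 6: C1 write [C1 write: invalidate ['C2=M'] -> C1=M] -> [I,M,I,I] (invalidations this op: 1; running total: 4)
Op 7: C2 write [C2 write: invalidate ['C1=M'] -> C2=M] -> [I,I,M,I] (invalidations this op: 1; running total: 5)
Op 8: C2 write [C2 write: already M (modified), no change] -> [I,I,M,I] (invalidations this op: 0; running total: 5)

Answer: 5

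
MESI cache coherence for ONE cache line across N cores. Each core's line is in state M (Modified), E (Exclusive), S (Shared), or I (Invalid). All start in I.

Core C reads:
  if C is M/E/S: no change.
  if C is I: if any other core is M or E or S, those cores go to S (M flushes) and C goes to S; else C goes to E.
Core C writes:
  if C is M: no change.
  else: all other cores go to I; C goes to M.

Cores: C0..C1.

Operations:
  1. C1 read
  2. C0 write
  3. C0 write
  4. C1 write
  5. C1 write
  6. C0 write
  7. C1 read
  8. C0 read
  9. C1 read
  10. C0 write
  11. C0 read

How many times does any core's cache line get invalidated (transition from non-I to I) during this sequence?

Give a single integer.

Op 1: C1 read [C1 read from I: no other sharers -> C1=E (exclusive)] -> [I,E] (invalidations this op: 0; running total: 0)
Op 2: C0 write [C0 write: invalidate ['C1=E'] -> C0=M] -> [M,I] (invalidations this op: 1; running total: 1)
Op 3: C0 write [C0 write: already M (modified), no change] -> [M,I] (invalidations this op: 0; running total: 1)
Op 4: C1 write [C1 write: invalidate ['C0=M'] -> C1=M] -> [I,M] (invalidations this op: 1; running total: 2)
Op 5: C1 write [C1 write: already M (modified), no change] -> [I,M] (invalidations this op: 0; running total: 2)
Op 6: C0 write [C0 write: invalidate ['C1=M'] -> C0=M] -> [M,I] (invalidations this op: 1; running total: 3)
Op 7: C1 read [C1 read from I: others=['C0=M'] -> C1=S, others downsized to S] -> [S,S] (invalidations this op: 0; running total: 3)
Op 8: C0 read [C0 read: already in S, no change] -> [S,S] (invalidations this op: 0; running total: 3)
Op 9: C1 read [C1 read: already in S, no change] -> [S,S] (invalidations this op: 0; running total: 3)
Op 10: C0 write [C0 write: invalidate ['C1=S'] -> C0=M] -> [M,I] (invalidations this op: 1; running total: 4)
Op 11: C0 read [C0 read: already in M, no change] -> [M,I] (invalidations this op: 0; running total: 4)

Answer: 4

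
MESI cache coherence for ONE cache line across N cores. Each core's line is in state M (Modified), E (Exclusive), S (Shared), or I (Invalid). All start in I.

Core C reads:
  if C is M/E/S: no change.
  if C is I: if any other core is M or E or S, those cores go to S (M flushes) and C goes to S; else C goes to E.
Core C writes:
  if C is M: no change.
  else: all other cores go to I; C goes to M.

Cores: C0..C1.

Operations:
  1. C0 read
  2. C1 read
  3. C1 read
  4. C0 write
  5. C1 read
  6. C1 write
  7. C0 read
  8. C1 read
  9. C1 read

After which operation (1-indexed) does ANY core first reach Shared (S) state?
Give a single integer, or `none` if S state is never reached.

Op 1: C0 read [C0 read from I: no other sharers -> C0=E (exclusive)] -> [E,I]
Op 2: C1 read [C1 read from I: others=['C0=E'] -> C1=S, others downsized to S] -> [S,S]
  -> First S state at op 2; remaining ops need not be traced.

Answer: 2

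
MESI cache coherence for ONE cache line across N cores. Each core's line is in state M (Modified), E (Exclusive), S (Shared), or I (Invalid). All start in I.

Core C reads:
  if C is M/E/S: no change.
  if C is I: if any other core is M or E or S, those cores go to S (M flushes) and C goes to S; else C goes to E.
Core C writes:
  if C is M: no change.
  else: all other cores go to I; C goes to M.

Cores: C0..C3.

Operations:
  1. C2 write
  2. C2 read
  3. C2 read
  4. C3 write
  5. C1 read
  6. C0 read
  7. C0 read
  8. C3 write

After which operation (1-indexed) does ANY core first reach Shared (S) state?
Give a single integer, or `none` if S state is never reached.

Op 1: C2 write [C2 write: invalidate none -> C2=M] -> [I,I,M,I]
Op 2: C2 read [C2 read: already in M, no change] -> [I,I,M,I]
Op 3: C2 read [C2 read: already in M, no change] -> [I,I,M,I]
Op 4: C3 write [C3 write: invalidate ['C2=M'] -> C3=M] -> [I,I,I,M]
Op 5: C1 read [C1 read from I: others=['C3=M'] -> C1=S, others downsized to S] -> [I,S,I,S]
  -> First S state at op 5; remaining ops need not be traced.

Answer: 5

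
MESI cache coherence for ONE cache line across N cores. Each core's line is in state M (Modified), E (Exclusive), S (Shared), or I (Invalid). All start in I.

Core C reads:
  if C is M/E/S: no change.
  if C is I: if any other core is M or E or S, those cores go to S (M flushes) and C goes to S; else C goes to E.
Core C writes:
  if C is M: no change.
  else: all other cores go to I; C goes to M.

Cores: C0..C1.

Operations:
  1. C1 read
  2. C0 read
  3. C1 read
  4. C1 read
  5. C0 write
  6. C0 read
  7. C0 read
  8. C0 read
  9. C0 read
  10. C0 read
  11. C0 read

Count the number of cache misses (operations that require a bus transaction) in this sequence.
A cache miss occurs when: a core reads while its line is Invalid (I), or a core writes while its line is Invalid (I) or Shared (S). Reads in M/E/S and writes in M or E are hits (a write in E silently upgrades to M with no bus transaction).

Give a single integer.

Answer: 3

Derivation:
Op 1: C1 read [C1 read from I: no other sharers -> C1=E (exclusive)] -> [I,E] [MISS #1: read from I]
Op 2: C0 read [C0 read from I: others=['C1=E'] -> C0=S, others downsized to S] -> [S,S] [MISS #2: read from I]
Op 3: C1 read [C1 read: already in S, no change] -> [S,S] [hit: read from S]
Op 4: C1 read [C1 read: already in S, no change] -> [S,S] [hit: read from S]
Op 5: C0 write [C0 write: invalidate ['C1=S'] -> C0=M] -> [M,I] [MISS #3: write from S]
Op 6: C0 read [C0 read: already in M, no change] -> [M,I] [hit: read from M]
Op 7: C0 read [C0 read: already in M, no change] -> [M,I] [hit: read from M]
Op 8: C0 read [C0 read: already in M, no change] -> [M,I] [hit: read from M]
Op 9: C0 read [C0 read: already in M, no change] -> [M,I] [hit: read from M]
Op 10: C0 read [C0 read: already in M, no change] -> [M,I] [hit: read from M]
Op 11: C0 read [C0 read: already in M, no change] -> [M,I] [hit: read from M]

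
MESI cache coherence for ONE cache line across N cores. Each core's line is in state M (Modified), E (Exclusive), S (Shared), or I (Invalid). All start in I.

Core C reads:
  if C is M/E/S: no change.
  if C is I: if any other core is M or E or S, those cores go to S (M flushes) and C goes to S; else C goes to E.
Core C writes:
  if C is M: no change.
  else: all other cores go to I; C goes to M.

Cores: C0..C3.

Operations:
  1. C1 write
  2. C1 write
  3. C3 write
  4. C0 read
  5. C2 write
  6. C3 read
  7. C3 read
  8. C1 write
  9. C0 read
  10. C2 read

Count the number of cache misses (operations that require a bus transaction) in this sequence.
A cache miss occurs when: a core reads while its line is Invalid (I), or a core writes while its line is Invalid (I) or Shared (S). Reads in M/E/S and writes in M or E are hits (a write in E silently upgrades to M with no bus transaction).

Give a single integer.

Answer: 8

Derivation:
Op 1: C1 write [C1 write: invalidate none -> C1=M] -> [I,M,I,I] [MISS #1: write from I]
Op 2: C1 write [C1 write: already M (modified), no change] -> [I,M,I,I] [hit: write from M]
Op 3: C3 write [C3 write: invalidate ['C1=M'] -> C3=M] -> [I,I,I,M] [MISS #2: write from I]
Op 4: C0 read [C0 read from I: others=['C3=M'] -> C0=S, others downsized to S] -> [S,I,I,S] [MISS #3: read from I]
Op 5: C2 write [C2 write: invalidate ['C0=S', 'C3=S'] -> C2=M] -> [I,I,M,I] [MISS #4: write from I]
Op 6: C3 read [C3 read from I: others=['C2=M'] -> C3=S, others downsized to S] -> [I,I,S,S] [MISS #5: read from I]
Op 7: C3 read [C3 read: already in S, no change] -> [I,I,S,S] [hit: read from S]
Op 8: C1 write [C1 write: invalidate ['C2=S', 'C3=S'] -> C1=M] -> [I,M,I,I] [MISS #6: write from I]
Op 9: C0 read [C0 read from I: others=['C1=M'] -> C0=S, others downsized to S] -> [S,S,I,I] [MISS #7: read from I]
Op 10: C2 read [C2 read from I: others=['C0=S', 'C1=S'] -> C2=S, others downsized to S] -> [S,S,S,I] [MISS #8: read from I]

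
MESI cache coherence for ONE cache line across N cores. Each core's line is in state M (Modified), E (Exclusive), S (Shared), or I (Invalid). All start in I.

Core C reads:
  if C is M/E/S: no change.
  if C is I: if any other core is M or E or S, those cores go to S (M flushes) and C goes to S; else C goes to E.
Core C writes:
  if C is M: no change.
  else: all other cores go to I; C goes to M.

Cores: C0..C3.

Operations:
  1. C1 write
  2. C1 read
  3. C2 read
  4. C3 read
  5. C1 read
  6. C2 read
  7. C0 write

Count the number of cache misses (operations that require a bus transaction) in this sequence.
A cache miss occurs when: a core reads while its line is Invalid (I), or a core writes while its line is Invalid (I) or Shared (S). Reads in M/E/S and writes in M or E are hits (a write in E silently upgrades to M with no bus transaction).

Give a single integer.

Answer: 4

Derivation:
Op 1: C1 write [C1 write: invalidate none -> C1=M] -> [I,M,I,I] [MISS #1: write from I]
Op 2: C1 read [C1 read: already in M, no change] -> [I,M,I,I] [hit: read from M]
Op 3: C2 read [C2 read from I: others=['C1=M'] -> C2=S, others downsized to S] -> [I,S,S,I] [MISS #2: read from I]
Op 4: C3 read [C3 read from I: others=['C1=S', 'C2=S'] -> C3=S, others downsized to S] -> [I,S,S,S] [MISS #3: read from I]
Op 5: C1 read [C1 read: already in S, no change] -> [I,S,S,S] [hit: read from S]
Op 6: C2 read [C2 read: already in S, no change] -> [I,S,S,S] [hit: read from S]
Op 7: C0 write [C0 write: invalidate ['C1=S', 'C2=S', 'C3=S'] -> C0=M] -> [M,I,I,I] [MISS #4: write from I]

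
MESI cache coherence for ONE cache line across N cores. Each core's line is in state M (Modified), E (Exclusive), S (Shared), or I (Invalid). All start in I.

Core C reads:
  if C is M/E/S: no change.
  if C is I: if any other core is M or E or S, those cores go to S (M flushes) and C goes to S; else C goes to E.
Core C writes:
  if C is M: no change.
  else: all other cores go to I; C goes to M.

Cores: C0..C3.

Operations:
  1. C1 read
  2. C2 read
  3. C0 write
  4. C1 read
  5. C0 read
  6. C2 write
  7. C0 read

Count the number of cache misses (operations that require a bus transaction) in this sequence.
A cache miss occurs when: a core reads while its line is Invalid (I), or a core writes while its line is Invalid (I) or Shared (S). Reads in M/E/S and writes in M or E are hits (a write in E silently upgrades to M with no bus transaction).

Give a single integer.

Answer: 6

Derivation:
Op 1: C1 read [C1 read from I: no other sharers -> C1=E (exclusive)] -> [I,E,I,I] [MISS #1: read from I]
Op 2: C2 read [C2 read from I: others=['C1=E'] -> C2=S, others downsized to S] -> [I,S,S,I] [MISS #2: read from I]
Op 3: C0 write [C0 write: invalidate ['C1=S', 'C2=S'] -> C0=M] -> [M,I,I,I] [MISS #3: write from I]
Op 4: C1 read [C1 read from I: others=['C0=M'] -> C1=S, others downsized to S] -> [S,S,I,I] [MISS #4: read from I]
Op 5: C0 read [C0 read: already in S, no change] -> [S,S,I,I] [hit: read from S]
Op 6: C2 write [C2 write: invalidate ['C0=S', 'C1=S'] -> C2=M] -> [I,I,M,I] [MISS #5: write from I]
Op 7: C0 read [C0 read from I: others=['C2=M'] -> C0=S, others downsized to S] -> [S,I,S,I] [MISS #6: read from I]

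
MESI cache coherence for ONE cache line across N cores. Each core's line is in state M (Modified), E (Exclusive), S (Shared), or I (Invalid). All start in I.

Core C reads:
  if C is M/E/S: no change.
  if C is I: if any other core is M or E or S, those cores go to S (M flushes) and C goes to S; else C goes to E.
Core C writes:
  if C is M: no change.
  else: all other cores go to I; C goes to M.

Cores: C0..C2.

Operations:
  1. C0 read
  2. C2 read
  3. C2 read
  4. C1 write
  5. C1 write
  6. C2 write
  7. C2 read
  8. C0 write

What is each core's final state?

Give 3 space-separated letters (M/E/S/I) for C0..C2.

Answer: M I I

Derivation:
Op 1: C0 read [C0 read from I: no other sharers -> C0=E (exclusive)] -> [E,I,I]
Op 2: C2 read [C2 read from I: others=['C0=E'] -> C2=S, others downsized to S] -> [S,I,S]
Op 3: C2 read [C2 read: already in S, no change] -> [S,I,S]
Op 4: C1 write [C1 write: invalidate ['C0=S', 'C2=S'] -> C1=M] -> [I,M,I]
Op 5: C1 write [C1 write: already M (modified), no change] -> [I,M,I]
Op 6: C2 write [C2 write: invalidate ['C1=M'] -> C2=M] -> [I,I,M]
Op 7: C2 read [C2 read: already in M, no change] -> [I,I,M]
Op 8: C0 write [C0 write: invalidate ['C2=M'] -> C0=M] -> [M,I,I]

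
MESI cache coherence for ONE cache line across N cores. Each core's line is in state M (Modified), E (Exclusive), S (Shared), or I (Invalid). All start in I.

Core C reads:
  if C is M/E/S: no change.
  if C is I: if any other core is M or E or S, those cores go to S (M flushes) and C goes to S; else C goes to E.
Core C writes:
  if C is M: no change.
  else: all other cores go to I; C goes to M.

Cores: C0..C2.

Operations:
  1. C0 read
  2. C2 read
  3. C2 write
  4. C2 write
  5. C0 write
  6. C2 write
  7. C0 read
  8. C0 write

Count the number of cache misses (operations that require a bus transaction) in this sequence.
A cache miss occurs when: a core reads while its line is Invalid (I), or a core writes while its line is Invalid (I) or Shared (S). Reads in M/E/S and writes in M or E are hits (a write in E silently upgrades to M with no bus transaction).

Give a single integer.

Answer: 7

Derivation:
Op 1: C0 read [C0 read from I: no other sharers -> C0=E (exclusive)] -> [E,I,I] [MISS #1: read from I]
Op 2: C2 read [C2 read from I: others=['C0=E'] -> C2=S, others downsized to S] -> [S,I,S] [MISS #2: read from I]
Op 3: C2 write [C2 write: invalidate ['C0=S'] -> C2=M] -> [I,I,M] [MISS #3: write from S]
Op 4: C2 write [C2 write: already M (modified), no change] -> [I,I,M] [hit: write from M]
Op 5: C0 write [C0 write: invalidate ['C2=M'] -> C0=M] -> [M,I,I] [MISS #4: write from I]
Op 6: C2 write [C2 write: invalidate ['C0=M'] -> C2=M] -> [I,I,M] [MISS #5: write from I]
Op 7: C0 read [C0 read from I: others=['C2=M'] -> C0=S, others downsized to S] -> [S,I,S] [MISS #6: read from I]
Op 8: C0 write [C0 write: invalidate ['C2=S'] -> C0=M] -> [M,I,I] [MISS #7: write from S]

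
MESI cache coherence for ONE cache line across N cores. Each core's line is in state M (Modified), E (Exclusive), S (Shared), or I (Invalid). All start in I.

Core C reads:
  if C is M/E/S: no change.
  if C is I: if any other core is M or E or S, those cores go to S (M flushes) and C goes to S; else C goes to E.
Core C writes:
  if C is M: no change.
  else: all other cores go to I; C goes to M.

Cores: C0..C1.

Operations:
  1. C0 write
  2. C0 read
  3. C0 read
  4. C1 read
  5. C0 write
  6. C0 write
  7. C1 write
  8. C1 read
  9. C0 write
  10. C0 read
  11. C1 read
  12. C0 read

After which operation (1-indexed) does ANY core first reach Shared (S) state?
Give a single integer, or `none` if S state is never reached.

Op 1: C0 write [C0 write: invalidate none -> C0=M] -> [M,I]
Op 2: C0 read [C0 read: already in M, no change] -> [M,I]
Op 3: C0 read [C0 read: already in M, no change] -> [M,I]
Op 4: C1 read [C1 read from I: others=['C0=M'] -> C1=S, others downsized to S] -> [S,S]
  -> First S state at op 4; remaining ops need not be traced.

Answer: 4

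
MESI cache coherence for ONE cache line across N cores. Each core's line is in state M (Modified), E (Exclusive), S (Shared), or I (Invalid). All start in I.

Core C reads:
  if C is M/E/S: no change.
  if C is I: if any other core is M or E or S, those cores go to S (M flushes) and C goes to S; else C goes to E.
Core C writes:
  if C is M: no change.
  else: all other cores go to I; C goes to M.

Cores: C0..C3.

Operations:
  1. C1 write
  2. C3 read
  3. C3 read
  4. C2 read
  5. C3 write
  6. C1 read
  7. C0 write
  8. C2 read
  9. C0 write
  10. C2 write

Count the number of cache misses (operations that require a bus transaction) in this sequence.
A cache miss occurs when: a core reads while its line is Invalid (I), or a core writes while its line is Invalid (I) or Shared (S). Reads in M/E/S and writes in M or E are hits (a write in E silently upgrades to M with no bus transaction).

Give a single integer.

Answer: 9

Derivation:
Op 1: C1 write [C1 write: invalidate none -> C1=M] -> [I,M,I,I] [MISS #1: write from I]
Op 2: C3 read [C3 read from I: others=['C1=M'] -> C3=S, others downsized to S] -> [I,S,I,S] [MISS #2: read from I]
Op 3: C3 read [C3 read: already in S, no change] -> [I,S,I,S] [hit: read from S]
Op 4: C2 read [C2 read from I: others=['C1=S', 'C3=S'] -> C2=S, others downsized to S] -> [I,S,S,S] [MISS #3: read from I]
Op 5: C3 write [C3 write: invalidate ['C1=S', 'C2=S'] -> C3=M] -> [I,I,I,M] [MISS #4: write from S]
Op 6: C1 read [C1 read from I: others=['C3=M'] -> C1=S, others downsized to S] -> [I,S,I,S] [MISS #5: read from I]
Op 7: C0 write [C0 write: invalidate ['C1=S', 'C3=S'] -> C0=M] -> [M,I,I,I] [MISS #6: write from I]
Op 8: C2 read [C2 read from I: others=['C0=M'] -> C2=S, others downsized to S] -> [S,I,S,I] [MISS #7: read from I]
Op 9: C0 write [C0 write: invalidate ['C2=S'] -> C0=M] -> [M,I,I,I] [MISS #8: write from S]
Op 10: C2 write [C2 write: invalidate ['C0=M'] -> C2=M] -> [I,I,M,I] [MISS #9: write from I]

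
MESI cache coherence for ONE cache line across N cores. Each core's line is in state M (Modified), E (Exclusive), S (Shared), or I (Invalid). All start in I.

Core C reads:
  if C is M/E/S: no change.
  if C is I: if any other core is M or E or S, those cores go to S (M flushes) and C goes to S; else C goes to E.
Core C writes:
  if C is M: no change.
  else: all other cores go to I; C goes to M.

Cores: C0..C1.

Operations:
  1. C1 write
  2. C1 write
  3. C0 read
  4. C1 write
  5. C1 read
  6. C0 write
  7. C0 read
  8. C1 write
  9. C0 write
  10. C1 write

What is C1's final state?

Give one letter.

Answer: M

Derivation:
Op 1: C1 write [C1 write: invalidate none -> C1=M] -> [I,M]
Op 2: C1 write [C1 write: already M (modified), no change] -> [I,M]
Op 3: C0 read [C0 read from I: others=['C1=M'] -> C0=S, others downsized to S] -> [S,S]
Op 4: C1 write [C1 write: invalidate ['C0=S'] -> C1=M] -> [I,M]
Op 5: C1 read [C1 read: already in M, no change] -> [I,M]
Op 6: C0 write [C0 write: invalidate ['C1=M'] -> C0=M] -> [M,I]
Op 7: C0 read [C0 read: already in M, no change] -> [M,I]
Op 8: C1 write [C1 write: invalidate ['C0=M'] -> C1=M] -> [I,M]
Op 9: C0 write [C0 write: invalidate ['C1=M'] -> C0=M] -> [M,I]
Op 10: C1 write [C1 write: invalidate ['C0=M'] -> C1=M] -> [I,M]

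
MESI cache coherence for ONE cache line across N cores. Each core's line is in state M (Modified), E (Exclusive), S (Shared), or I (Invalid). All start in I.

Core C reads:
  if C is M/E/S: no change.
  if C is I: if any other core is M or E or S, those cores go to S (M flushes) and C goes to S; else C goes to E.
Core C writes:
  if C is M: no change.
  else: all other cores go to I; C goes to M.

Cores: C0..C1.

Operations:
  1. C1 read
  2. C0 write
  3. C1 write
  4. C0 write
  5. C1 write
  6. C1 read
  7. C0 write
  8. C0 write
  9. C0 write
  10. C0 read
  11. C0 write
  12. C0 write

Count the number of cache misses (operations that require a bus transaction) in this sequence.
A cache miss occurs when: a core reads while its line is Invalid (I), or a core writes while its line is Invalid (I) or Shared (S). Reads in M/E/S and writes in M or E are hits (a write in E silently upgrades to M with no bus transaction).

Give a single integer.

Op 1: C1 read [C1 read from I: no other sharers -> C1=E (exclusive)] -> [I,E] [MISS #1: read from I]
Op 2: C0 write [C0 write: invalidate ['C1=E'] -> C0=M] -> [M,I] [MISS #2: write from I]
Op 3: C1 write [C1 write: invalidate ['C0=M'] -> C1=M] -> [I,M] [MISS #3: write from I]
Op 4: C0 write [C0 write: invalidate ['C1=M'] -> C0=M] -> [M,I] [MISS #4: write from I]
Op 5: C1 write [C1 write: invalidate ['C0=M'] -> C1=M] -> [I,M] [MISS #5: write from I]
Op 6: C1 read [C1 read: already in M, no change] -> [I,M] [hit: read from M]
Op 7: C0 write [C0 write: invalidate ['C1=M'] -> C0=M] -> [M,I] [MISS #6: write from I]
Op 8: C0 write [C0 write: already M (modified), no change] -> [M,I] [hit: write from M]
Op 9: C0 write [C0 write: already M (modified), no change] -> [M,I] [hit: write from M]
Op 10: C0 read [C0 read: already in M, no change] -> [M,I] [hit: read from M]
Op 11: C0 write [C0 write: already M (modified), no change] -> [M,I] [hit: write from M]
Op 12: C0 write [C0 write: already M (modified), no change] -> [M,I] [hit: write from M]

Answer: 6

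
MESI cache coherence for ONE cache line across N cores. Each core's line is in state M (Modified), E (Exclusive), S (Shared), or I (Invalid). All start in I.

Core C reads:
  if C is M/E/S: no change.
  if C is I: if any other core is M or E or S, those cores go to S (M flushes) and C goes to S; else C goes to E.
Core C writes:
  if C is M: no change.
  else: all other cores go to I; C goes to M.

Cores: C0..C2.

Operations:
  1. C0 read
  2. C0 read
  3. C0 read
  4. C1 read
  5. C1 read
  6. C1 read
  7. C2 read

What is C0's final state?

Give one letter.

Answer: S

Derivation:
Op 1: C0 read [C0 read from I: no other sharers -> C0=E (exclusive)] -> [E,I,I]
Op 2: C0 read [C0 read: already in E, no change] -> [E,I,I]
Op 3: C0 read [C0 read: already in E, no change] -> [E,I,I]
Op 4: C1 read [C1 read from I: others=['C0=E'] -> C1=S, others downsized to S] -> [S,S,I]
Op 5: C1 read [C1 read: already in S, no change] -> [S,S,I]
Op 6: C1 read [C1 read: already in S, no change] -> [S,S,I]
Op 7: C2 read [C2 read from I: others=['C0=S', 'C1=S'] -> C2=S, others downsized to S] -> [S,S,S]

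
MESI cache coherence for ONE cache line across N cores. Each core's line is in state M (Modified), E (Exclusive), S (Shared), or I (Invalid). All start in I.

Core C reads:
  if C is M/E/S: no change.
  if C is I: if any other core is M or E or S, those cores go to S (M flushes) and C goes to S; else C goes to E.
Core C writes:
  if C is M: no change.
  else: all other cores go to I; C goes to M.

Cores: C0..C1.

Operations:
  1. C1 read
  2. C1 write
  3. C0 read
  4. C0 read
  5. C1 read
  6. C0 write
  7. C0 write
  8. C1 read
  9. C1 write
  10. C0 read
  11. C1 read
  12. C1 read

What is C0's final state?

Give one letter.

Answer: S

Derivation:
Op 1: C1 read [C1 read from I: no other sharers -> C1=E (exclusive)] -> [I,E]
Op 2: C1 write [C1 write: invalidate none -> C1=M] -> [I,M]
Op 3: C0 read [C0 read from I: others=['C1=M'] -> C0=S, others downsized to S] -> [S,S]
Op 4: C0 read [C0 read: already in S, no change] -> [S,S]
Op 5: C1 read [C1 read: already in S, no change] -> [S,S]
Op 6: C0 write [C0 write: invalidate ['C1=S'] -> C0=M] -> [M,I]
Op 7: C0 write [C0 write: already M (modified), no change] -> [M,I]
Op 8: C1 read [C1 read from I: others=['C0=M'] -> C1=S, others downsized to S] -> [S,S]
Op 9: C1 write [C1 write: invalidate ['C0=S'] -> C1=M] -> [I,M]
Op 10: C0 read [C0 read from I: others=['C1=M'] -> C0=S, others downsized to S] -> [S,S]
Op 11: C1 read [C1 read: already in S, no change] -> [S,S]
Op 12: C1 read [C1 read: already in S, no change] -> [S,S]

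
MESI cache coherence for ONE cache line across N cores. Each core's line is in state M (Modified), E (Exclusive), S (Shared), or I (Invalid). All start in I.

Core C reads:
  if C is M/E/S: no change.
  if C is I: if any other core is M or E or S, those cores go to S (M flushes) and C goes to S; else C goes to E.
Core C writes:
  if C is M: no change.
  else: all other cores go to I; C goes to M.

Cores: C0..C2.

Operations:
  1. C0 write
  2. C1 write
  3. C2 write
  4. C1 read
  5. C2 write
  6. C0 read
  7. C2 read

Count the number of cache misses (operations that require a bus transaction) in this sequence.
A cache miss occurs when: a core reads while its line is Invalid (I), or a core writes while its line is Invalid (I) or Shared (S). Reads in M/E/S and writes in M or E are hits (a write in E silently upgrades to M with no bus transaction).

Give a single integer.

Answer: 6

Derivation:
Op 1: C0 write [C0 write: invalidate none -> C0=M] -> [M,I,I] [MISS #1: write from I]
Op 2: C1 write [C1 write: invalidate ['C0=M'] -> C1=M] -> [I,M,I] [MISS #2: write from I]
Op 3: C2 write [C2 write: invalidate ['C1=M'] -> C2=M] -> [I,I,M] [MISS #3: write from I]
Op 4: C1 read [C1 read from I: others=['C2=M'] -> C1=S, others downsized to S] -> [I,S,S] [MISS #4: read from I]
Op 5: C2 write [C2 write: invalidate ['C1=S'] -> C2=M] -> [I,I,M] [MISS #5: write from S]
Op 6: C0 read [C0 read from I: others=['C2=M'] -> C0=S, others downsized to S] -> [S,I,S] [MISS #6: read from I]
Op 7: C2 read [C2 read: already in S, no change] -> [S,I,S] [hit: read from S]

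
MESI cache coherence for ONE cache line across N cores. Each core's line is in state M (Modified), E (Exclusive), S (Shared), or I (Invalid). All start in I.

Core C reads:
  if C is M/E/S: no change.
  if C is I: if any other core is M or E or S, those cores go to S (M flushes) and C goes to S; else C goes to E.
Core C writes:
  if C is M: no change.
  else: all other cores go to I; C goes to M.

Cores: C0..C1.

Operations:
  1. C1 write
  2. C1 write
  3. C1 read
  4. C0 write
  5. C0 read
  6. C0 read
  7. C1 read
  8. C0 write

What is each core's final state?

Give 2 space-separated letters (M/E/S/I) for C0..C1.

Answer: M I

Derivation:
Op 1: C1 write [C1 write: invalidate none -> C1=M] -> [I,M]
Op 2: C1 write [C1 write: already M (modified), no change] -> [I,M]
Op 3: C1 read [C1 read: already in M, no change] -> [I,M]
Op 4: C0 write [C0 write: invalidate ['C1=M'] -> C0=M] -> [M,I]
Op 5: C0 read [C0 read: already in M, no change] -> [M,I]
Op 6: C0 read [C0 read: already in M, no change] -> [M,I]
Op 7: C1 read [C1 read from I: others=['C0=M'] -> C1=S, others downsized to S] -> [S,S]
Op 8: C0 write [C0 write: invalidate ['C1=S'] -> C0=M] -> [M,I]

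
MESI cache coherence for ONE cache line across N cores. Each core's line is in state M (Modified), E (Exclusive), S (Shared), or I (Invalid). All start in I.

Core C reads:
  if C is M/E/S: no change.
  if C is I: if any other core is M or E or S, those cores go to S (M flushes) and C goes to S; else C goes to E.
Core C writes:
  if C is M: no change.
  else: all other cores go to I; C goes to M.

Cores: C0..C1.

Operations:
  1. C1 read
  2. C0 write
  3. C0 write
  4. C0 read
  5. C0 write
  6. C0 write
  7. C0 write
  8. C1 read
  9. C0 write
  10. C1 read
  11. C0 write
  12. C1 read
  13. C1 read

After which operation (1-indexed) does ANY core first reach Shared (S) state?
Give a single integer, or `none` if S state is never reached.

Op 1: C1 read [C1 read from I: no other sharers -> C1=E (exclusive)] -> [I,E]
Op 2: C0 write [C0 write: invalidate ['C1=E'] -> C0=M] -> [M,I]
Op 3: C0 write [C0 write: already M (modified), no change] -> [M,I]
Op 4: C0 read [C0 read: already in M, no change] -> [M,I]
Op 5: C0 write [C0 write: already M (modified), no change] -> [M,I]
Op 6: C0 write [C0 write: already M (modified), no change] -> [M,I]
Op 7: C0 write [C0 write: already M (modified), no change] -> [M,I]
Op 8: C1 read [C1 read from I: others=['C0=M'] -> C1=S, others downsized to S] -> [S,S]
  -> First S state at op 8; remaining ops need not be traced.

Answer: 8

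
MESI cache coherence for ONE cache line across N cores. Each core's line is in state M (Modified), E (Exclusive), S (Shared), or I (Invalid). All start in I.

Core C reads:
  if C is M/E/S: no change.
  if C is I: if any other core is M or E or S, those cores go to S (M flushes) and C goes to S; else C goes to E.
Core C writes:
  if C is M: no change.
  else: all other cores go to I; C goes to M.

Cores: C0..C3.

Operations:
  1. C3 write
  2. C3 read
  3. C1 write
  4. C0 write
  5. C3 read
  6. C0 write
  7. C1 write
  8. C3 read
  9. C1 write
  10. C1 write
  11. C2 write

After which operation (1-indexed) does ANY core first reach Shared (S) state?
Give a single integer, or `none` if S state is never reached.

Op 1: C3 write [C3 write: invalidate none -> C3=M] -> [I,I,I,M]
Op 2: C3 read [C3 read: already in M, no change] -> [I,I,I,M]
Op 3: C1 write [C1 write: invalidate ['C3=M'] -> C1=M] -> [I,M,I,I]
Op 4: C0 write [C0 write: invalidate ['C1=M'] -> C0=M] -> [M,I,I,I]
Op 5: C3 read [C3 read from I: others=['C0=M'] -> C3=S, others downsized to S] -> [S,I,I,S]
  -> First S state at op 5; remaining ops need not be traced.

Answer: 5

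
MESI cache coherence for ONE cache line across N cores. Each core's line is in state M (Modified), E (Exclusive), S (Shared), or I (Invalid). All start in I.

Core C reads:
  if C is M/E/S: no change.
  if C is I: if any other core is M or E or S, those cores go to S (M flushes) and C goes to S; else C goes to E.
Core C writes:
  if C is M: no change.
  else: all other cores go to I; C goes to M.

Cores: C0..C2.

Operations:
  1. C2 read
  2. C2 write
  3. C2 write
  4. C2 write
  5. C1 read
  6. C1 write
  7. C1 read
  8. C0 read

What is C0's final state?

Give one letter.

Op 1: C2 read [C2 read from I: no other sharers -> C2=E (exclusive)] -> [I,I,E]
Op 2: C2 write [C2 write: invalidate none -> C2=M] -> [I,I,M]
Op 3: C2 write [C2 write: already M (modified), no change] -> [I,I,M]
Op 4: C2 write [C2 write: already M (modified), no change] -> [I,I,M]
Op 5: C1 read [C1 read from I: others=['C2=M'] -> C1=S, others downsized to S] -> [I,S,S]
Op 6: C1 write [C1 write: invalidate ['C2=S'] -> C1=M] -> [I,M,I]
Op 7: C1 read [C1 read: already in M, no change] -> [I,M,I]
Op 8: C0 read [C0 read from I: others=['C1=M'] -> C0=S, others downsized to S] -> [S,S,I]

Answer: S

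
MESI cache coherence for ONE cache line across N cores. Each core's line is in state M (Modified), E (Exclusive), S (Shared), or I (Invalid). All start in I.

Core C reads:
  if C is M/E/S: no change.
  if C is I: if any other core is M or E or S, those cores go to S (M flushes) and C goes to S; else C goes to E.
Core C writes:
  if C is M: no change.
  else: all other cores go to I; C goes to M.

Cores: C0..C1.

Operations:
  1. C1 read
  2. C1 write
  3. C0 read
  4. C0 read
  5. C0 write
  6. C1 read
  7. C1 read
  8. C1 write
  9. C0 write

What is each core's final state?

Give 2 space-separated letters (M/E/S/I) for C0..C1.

Op 1: C1 read [C1 read from I: no other sharers -> C1=E (exclusive)] -> [I,E]
Op 2: C1 write [C1 write: invalidate none -> C1=M] -> [I,M]
Op 3: C0 read [C0 read from I: others=['C1=M'] -> C0=S, others downsized to S] -> [S,S]
Op 4: C0 read [C0 read: already in S, no change] -> [S,S]
Op 5: C0 write [C0 write: invalidate ['C1=S'] -> C0=M] -> [M,I]
Op 6: C1 read [C1 read from I: others=['C0=M'] -> C1=S, others downsized to S] -> [S,S]
Op 7: C1 read [C1 read: already in S, no change] -> [S,S]
Op 8: C1 write [C1 write: invalidate ['C0=S'] -> C1=M] -> [I,M]
Op 9: C0 write [C0 write: invalidate ['C1=M'] -> C0=M] -> [M,I]

Answer: M I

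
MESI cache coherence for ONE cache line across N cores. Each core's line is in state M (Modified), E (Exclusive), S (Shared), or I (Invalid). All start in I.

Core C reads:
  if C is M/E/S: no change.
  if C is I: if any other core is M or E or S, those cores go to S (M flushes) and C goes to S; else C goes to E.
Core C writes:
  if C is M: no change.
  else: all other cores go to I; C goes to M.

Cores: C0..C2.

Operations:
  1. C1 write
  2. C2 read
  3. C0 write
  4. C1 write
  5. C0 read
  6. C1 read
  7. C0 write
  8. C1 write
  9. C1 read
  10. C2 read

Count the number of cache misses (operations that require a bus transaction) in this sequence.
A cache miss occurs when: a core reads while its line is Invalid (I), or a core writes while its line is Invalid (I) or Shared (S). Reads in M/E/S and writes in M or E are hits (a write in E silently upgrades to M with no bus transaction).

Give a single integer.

Answer: 8

Derivation:
Op 1: C1 write [C1 write: invalidate none -> C1=M] -> [I,M,I] [MISS #1: write from I]
Op 2: C2 read [C2 read from I: others=['C1=M'] -> C2=S, others downsized to S] -> [I,S,S] [MISS #2: read from I]
Op 3: C0 write [C0 write: invalidate ['C1=S', 'C2=S'] -> C0=M] -> [M,I,I] [MISS #3: write from I]
Op 4: C1 write [C1 write: invalidate ['C0=M'] -> C1=M] -> [I,M,I] [MISS #4: write from I]
Op 5: C0 read [C0 read from I: others=['C1=M'] -> C0=S, others downsized to S] -> [S,S,I] [MISS #5: read from I]
Op 6: C1 read [C1 read: already in S, no change] -> [S,S,I] [hit: read from S]
Op 7: C0 write [C0 write: invalidate ['C1=S'] -> C0=M] -> [M,I,I] [MISS #6: write from S]
Op 8: C1 write [C1 write: invalidate ['C0=M'] -> C1=M] -> [I,M,I] [MISS #7: write from I]
Op 9: C1 read [C1 read: already in M, no change] -> [I,M,I] [hit: read from M]
Op 10: C2 read [C2 read from I: others=['C1=M'] -> C2=S, others downsized to S] -> [I,S,S] [MISS #8: read from I]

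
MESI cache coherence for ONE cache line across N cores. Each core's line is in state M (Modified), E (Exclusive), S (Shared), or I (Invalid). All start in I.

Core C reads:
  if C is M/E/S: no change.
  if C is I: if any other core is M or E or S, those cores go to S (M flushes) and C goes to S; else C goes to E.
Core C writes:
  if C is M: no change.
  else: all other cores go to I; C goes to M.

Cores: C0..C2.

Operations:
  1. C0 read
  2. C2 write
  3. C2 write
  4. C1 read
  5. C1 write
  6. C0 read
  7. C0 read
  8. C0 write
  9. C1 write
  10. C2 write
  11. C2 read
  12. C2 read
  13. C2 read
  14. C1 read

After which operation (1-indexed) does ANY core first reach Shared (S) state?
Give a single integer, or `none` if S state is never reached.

Op 1: C0 read [C0 read from I: no other sharers -> C0=E (exclusive)] -> [E,I,I]
Op 2: C2 write [C2 write: invalidate ['C0=E'] -> C2=M] -> [I,I,M]
Op 3: C2 write [C2 write: already M (modified), no change] -> [I,I,M]
Op 4: C1 read [C1 read from I: others=['C2=M'] -> C1=S, others downsized to S] -> [I,S,S]
  -> First S state at op 4; remaining ops need not be traced.

Answer: 4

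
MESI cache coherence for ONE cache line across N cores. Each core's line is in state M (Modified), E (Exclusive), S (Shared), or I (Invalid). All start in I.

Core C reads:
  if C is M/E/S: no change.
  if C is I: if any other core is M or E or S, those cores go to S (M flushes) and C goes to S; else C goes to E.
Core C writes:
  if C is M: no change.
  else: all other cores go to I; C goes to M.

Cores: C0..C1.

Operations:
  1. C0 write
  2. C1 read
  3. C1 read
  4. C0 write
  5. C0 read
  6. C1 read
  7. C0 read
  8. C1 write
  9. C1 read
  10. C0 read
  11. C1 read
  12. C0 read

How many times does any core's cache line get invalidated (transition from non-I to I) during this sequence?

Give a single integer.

Op 1: C0 write [C0 write: invalidate none -> C0=M] -> [M,I] (invalidations this op: 0; running total: 0)
Op 2: C1 read [C1 read from I: others=['C0=M'] -> C1=S, others downsized to S] -> [S,S] (invalidations this op: 0; running total: 0)
Op 3: C1 read [C1 read: already in S, no change] -> [S,S] (invalidations this op: 0; running total: 0)
Op 4: C0 write [C0 write: invalidate ['C1=S'] -> C0=M] -> [M,I] (invalidations this op: 1; running total: 1)
Op 5: C0 read [C0 read: already in M, no change] -> [M,I] (invalidations this op: 0; running total: 1)
Op 6: C1 read [C1 read from I: others=['C0=M'] -> C1=S, others downsized to S] -> [S,S] (invalidations this op: 0; running total: 1)
Op 7: C0 read [C0 read: already in S, no change] -> [S,S] (invalidations this op: 0; running total: 1)
Op 8: C1 write [C1 write: invalidate ['C0=S'] -> C1=M] -> [I,M] (invalidations this op: 1; running total: 2)
Op 9: C1 read [C1 read: already in M, no change] -> [I,M] (invalidations this op: 0; running total: 2)
Op 10: C0 read [C0 read from I: others=['C1=M'] -> C0=S, others downsized to S] -> [S,S] (invalidations this op: 0; running total: 2)
Op 11: C1 read [C1 read: already in S, no change] -> [S,S] (invalidations this op: 0; running total: 2)
Op 12: C0 read [C0 read: already in S, no change] -> [S,S] (invalidations this op: 0; running total: 2)

Answer: 2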